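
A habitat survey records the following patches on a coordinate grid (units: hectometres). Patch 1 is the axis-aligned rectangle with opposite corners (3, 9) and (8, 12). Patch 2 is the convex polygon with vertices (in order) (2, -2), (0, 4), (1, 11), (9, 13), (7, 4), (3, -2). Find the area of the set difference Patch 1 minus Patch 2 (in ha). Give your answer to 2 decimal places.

0.50

|Patch 1| = 15, |Patch 1∩Patch 2| = 14.5.
|Patch 1 ∖ Patch 2| = |Patch 1| − |Patch 1∩Patch 2| = 15 − 14.5 = 0.50.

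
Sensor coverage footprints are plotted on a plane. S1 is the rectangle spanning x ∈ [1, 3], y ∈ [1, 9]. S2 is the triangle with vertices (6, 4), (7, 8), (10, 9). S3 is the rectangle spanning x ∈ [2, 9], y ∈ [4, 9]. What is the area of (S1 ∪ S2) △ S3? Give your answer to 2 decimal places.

36.42

|S1 ∪ S2| = 21.5.
|(S1 ∪ S2) ∩ S3| = 10.0417.
|(S1 ∪ S2) △ S3| = 21.5 + 35 − 20.0833 = 36.42.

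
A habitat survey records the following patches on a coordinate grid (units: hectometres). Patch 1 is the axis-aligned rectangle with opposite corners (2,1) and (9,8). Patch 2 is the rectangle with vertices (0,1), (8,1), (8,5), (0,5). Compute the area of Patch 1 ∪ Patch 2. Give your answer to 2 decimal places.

57.00

By inclusion–exclusion:
Individual areas: |Patch 1| = 49, |Patch 2| = 32.
|Patch 1∩Patch 2|: x∈[2,8], y∈[1,5] → 6·4 = 24.
|Patch 1 ∪ Patch 2| = 81 − 24 = 57.00.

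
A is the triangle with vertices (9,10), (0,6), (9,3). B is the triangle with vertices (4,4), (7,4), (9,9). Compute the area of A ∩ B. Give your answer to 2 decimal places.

The intersection is the polygon with vertices (4.5,4.5), (9,9), (7,4), (6,4).
By the shoelace formula its area is 7.00.

7.00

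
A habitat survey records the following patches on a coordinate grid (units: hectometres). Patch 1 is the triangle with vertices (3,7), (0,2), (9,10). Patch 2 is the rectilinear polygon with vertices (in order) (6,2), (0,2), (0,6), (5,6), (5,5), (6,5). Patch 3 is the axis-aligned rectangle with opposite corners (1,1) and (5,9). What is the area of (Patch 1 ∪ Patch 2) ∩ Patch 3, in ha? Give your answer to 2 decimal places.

19.19

|Patch 1 ∪ Patch 2| = 29.3.
|(Patch 1 ∪ Patch 2) ∩ Patch 3| = 19.19.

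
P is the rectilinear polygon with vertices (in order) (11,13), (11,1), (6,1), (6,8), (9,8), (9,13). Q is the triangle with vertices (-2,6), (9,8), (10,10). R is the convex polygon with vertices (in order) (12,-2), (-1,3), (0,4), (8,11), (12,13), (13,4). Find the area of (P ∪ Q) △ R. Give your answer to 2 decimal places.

68.83

|P ∪ Q| = 53.3485.
|(P ∪ Q) ∩ R| = 48.5112.
|(P ∪ Q) △ R| = 53.3485 + 112.5 − 97.0223 = 68.83.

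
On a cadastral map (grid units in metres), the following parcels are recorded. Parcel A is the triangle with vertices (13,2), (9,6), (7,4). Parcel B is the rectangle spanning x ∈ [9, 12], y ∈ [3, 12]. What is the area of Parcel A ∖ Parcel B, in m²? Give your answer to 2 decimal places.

3.67

|Parcel A| = 8, |Parcel A∩Parcel B| = 4.3333.
|Parcel A ∖ Parcel B| = |Parcel A| − |Parcel A∩Parcel B| = 8 − 4.3333 = 3.67.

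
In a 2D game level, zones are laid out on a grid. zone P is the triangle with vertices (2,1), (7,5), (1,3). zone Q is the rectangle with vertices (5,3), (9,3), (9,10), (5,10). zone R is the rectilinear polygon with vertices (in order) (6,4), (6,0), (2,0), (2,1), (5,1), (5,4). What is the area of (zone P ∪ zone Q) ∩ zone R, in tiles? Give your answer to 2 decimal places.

|zone P ∪ zone Q| = 34.0667.
|(zone P ∪ zone Q) ∩ zone R| = 1.00.

1.00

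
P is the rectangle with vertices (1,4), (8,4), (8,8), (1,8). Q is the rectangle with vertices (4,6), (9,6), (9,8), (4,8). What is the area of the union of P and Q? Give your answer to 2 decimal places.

By inclusion–exclusion:
Individual areas: |P| = 28, |Q| = 10.
|P∩Q|: x∈[4,8], y∈[6,8] → 4·2 = 8.
|P ∪ Q| = 38 − 8 = 30.00.

30.00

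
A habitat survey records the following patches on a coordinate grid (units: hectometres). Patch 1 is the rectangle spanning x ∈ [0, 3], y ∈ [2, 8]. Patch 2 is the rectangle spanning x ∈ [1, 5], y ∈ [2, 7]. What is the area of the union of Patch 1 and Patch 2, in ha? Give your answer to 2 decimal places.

By inclusion–exclusion:
Individual areas: |Patch 1| = 18, |Patch 2| = 20.
|Patch 1∩Patch 2|: x∈[1,3], y∈[2,7] → 2·5 = 10.
|Patch 1 ∪ Patch 2| = 38 − 10 = 28.00.

28.00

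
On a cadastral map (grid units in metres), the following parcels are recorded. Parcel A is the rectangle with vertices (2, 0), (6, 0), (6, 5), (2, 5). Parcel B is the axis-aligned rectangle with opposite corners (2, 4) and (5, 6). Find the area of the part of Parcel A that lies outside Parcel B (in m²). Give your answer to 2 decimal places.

17.00

|Parcel A∩Parcel B|: x∈[2,5], y∈[4,5] → 3·1 = 3.
|Parcel A| = 20.
|Parcel A ∖ Parcel B| = |Parcel A| − |Parcel A∩Parcel B| = 20 − 3 = 17.00.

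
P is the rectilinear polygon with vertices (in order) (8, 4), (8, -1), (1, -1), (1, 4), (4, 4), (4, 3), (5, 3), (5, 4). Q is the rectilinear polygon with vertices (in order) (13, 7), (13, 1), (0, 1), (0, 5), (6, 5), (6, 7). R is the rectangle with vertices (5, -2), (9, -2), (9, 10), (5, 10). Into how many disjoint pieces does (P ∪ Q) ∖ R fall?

(P ∪ Q) ∖ R splits into 2 disjoint pieces (area 28, area 24).

2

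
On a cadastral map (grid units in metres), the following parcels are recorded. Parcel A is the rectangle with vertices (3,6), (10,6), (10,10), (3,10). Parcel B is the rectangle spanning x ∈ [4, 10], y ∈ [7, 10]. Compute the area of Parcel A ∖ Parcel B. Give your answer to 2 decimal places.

|Parcel A∩Parcel B|: x∈[4,10], y∈[7,10] → 6·3 = 18.
|Parcel A| = 28.
|Parcel A ∖ Parcel B| = |Parcel A| − |Parcel A∩Parcel B| = 28 − 18 = 10.00.

10.00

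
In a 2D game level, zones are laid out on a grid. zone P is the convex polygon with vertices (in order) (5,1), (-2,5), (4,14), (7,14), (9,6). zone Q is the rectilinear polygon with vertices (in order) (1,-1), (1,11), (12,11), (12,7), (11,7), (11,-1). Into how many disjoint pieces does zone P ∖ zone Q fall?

2

zone P ∖ zone Q splits into 2 disjoint pieces (area 9.3214, area 13.125).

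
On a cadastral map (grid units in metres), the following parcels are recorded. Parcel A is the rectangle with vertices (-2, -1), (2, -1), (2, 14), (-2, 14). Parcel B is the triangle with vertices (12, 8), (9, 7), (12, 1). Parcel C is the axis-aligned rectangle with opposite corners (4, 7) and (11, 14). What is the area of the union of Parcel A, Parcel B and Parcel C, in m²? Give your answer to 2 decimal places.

By inclusion–exclusion:
Individual areas: |Parcel A| = 60, |Parcel B| = 10.5, |Parcel C| = 49.
|Parcel A∩Parcel B| = 0.
|Parcel A∩Parcel C| = 0 (no overlap).
|Parcel B∩Parcel C| = 0.6667.
|Parcel A∩Parcel B∩Parcel C| = 0.
|Parcel A ∪ Parcel B ∪ Parcel C| = 119.5 − 0.6667 + 0 = 118.83.

118.83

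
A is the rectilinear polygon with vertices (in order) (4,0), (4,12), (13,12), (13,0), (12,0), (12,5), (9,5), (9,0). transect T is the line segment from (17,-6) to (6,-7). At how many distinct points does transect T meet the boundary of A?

0

The segment lies entirely outside A and never meets its boundary.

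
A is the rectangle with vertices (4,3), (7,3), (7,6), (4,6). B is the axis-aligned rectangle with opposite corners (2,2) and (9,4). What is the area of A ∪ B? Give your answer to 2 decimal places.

20.00

By inclusion–exclusion:
Individual areas: |A| = 9, |B| = 14.
|A∩B|: x∈[4,7], y∈[3,4] → 3·1 = 3.
|A ∪ B| = 23 − 3 = 20.00.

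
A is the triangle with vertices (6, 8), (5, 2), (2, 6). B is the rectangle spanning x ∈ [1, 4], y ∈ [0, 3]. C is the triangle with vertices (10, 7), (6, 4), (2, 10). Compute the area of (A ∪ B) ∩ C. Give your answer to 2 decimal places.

The region (A ∪ B) ∩ C is the polygon with vertices (6,8), (5.467,4.8), (4,7).
By the shoelace formula its area is 2.93.

2.93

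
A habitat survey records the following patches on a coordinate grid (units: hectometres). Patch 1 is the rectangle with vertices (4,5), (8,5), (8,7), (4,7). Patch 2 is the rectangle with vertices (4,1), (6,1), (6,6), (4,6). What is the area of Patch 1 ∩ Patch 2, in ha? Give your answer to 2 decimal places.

|Patch 1∩Patch 2|: x∈[4,6], y∈[5,6] → 2·1 = 2.

2.00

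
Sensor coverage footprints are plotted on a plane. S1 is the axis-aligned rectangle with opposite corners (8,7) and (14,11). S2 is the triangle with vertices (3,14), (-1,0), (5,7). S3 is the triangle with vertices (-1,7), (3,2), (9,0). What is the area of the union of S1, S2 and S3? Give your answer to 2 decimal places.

By inclusion–exclusion:
Individual areas: |S1| = 24, |S2| = 28, |S3| = 11.
|S1∩S2| = 0.
|S1∩S3| = 0.
|S2∩S3| = 2.3116.
|S1∩S2∩S3| = 0.
|S1 ∪ S2 ∪ S3| = 63 − 2.3116 + 0 = 60.69.

60.69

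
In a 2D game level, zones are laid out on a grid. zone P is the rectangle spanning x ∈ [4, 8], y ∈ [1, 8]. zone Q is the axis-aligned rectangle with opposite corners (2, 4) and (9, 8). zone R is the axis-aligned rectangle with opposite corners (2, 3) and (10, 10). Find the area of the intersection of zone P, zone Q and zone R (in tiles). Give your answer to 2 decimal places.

The intersection is the polygon with vertices (4,4), (4,8), (8,8), (8,4).
By the shoelace formula its area is 16.00.

16.00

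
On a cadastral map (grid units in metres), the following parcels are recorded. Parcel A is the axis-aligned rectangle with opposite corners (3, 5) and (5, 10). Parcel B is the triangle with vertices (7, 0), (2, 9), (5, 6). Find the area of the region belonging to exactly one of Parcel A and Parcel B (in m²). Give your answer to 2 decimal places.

10.69

|Parcel A| = 10, |Parcel B| = 6, |Parcel A∩Parcel B| = 2.6556.
|Parcel A △ Parcel B| = |Parcel A| + |Parcel B| − 2·|Parcel A∩Parcel B| = 10 + 6 − 5.3111 = 10.69.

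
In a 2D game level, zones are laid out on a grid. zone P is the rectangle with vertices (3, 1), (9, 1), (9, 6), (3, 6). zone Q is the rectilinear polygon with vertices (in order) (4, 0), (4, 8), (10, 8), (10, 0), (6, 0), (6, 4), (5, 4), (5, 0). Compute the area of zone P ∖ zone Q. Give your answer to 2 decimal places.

|zone P| = 30, |zone P∩zone Q| = 22.
|zone P ∖ zone Q| = |zone P| − |zone P∩zone Q| = 30 − 22 = 8.00.

8.00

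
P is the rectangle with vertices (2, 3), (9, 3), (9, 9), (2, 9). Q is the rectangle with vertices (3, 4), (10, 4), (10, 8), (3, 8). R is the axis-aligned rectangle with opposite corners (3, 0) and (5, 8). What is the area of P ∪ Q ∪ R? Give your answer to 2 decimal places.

52.00

By inclusion–exclusion:
Individual areas: |P| = 42, |Q| = 28, |R| = 16.
|P∩Q|: x∈[3,9], y∈[4,8] → 6·4 = 24.
|P∩R|: x∈[3,5], y∈[3,8] → 2·5 = 10.
|Q∩R|: x∈[3,5], y∈[4,8] → 2·4 = 8.
|P∩Q∩R| = 8.
|P ∪ Q ∪ R| = 86 − 42 + 8 = 52.00.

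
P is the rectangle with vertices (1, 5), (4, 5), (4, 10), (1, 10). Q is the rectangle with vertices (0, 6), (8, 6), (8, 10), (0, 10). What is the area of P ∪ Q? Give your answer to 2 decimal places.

By inclusion–exclusion:
Individual areas: |P| = 15, |Q| = 32.
|P∩Q|: x∈[1,4], y∈[6,10] → 3·4 = 12.
|P ∪ Q| = 47 − 12 = 35.00.

35.00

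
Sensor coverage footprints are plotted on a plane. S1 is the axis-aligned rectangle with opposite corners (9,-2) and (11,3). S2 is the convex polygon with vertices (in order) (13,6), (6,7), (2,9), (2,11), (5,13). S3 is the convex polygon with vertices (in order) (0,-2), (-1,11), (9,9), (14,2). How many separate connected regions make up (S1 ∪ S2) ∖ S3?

(S1 ∪ S2) ∖ S3 splits into 2 disjoint pieces (area 5.7143, area 16.6114).

2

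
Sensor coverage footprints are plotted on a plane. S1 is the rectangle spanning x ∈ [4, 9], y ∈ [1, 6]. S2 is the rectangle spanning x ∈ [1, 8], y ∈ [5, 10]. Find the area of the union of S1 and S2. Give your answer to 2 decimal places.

By inclusion–exclusion:
Individual areas: |S1| = 25, |S2| = 35.
|S1∩S2|: x∈[4,8], y∈[5,6] → 4·1 = 4.
|S1 ∪ S2| = 60 − 4 = 56.00.

56.00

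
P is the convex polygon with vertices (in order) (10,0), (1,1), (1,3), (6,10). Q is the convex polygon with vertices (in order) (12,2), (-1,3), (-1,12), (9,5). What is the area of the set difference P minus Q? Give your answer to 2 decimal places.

21.38

|P| = 48, |P∩Q| = 26.6188.
|P ∖ Q| = |P| − |P∩Q| = 48 − 26.6188 = 21.38.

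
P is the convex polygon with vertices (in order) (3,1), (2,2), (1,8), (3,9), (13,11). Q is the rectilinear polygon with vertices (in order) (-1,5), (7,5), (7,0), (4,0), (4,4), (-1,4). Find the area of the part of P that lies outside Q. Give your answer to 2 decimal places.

|P| = 50.5, |P∩Q| = 6.9167.
|P ∖ Q| = |P| − |P∩Q| = 50.5 − 6.9167 = 43.58.

43.58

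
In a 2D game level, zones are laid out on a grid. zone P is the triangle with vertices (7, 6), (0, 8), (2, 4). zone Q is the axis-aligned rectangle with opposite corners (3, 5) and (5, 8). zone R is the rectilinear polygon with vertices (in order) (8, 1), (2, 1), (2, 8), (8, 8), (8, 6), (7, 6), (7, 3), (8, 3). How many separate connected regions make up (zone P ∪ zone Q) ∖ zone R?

1

(zone P ∪ zone Q) ∖ zone R is a single connected region.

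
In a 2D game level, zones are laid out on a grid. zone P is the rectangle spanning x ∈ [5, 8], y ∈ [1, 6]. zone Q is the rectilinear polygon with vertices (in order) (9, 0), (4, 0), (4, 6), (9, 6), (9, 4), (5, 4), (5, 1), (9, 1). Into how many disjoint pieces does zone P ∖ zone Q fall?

zone P ∖ zone Q is a single connected region.

1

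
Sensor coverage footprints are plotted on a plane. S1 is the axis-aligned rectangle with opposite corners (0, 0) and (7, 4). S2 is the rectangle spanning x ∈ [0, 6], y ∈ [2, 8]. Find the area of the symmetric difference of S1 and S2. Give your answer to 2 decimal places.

40.00

|S1∩S2|: x∈[0,6], y∈[2,4] → 6·2 = 12.
|S1 △ S2| = |S1| + |S2| − 2·|S1∩S2| = 28 + 36 − 24 = 40.00.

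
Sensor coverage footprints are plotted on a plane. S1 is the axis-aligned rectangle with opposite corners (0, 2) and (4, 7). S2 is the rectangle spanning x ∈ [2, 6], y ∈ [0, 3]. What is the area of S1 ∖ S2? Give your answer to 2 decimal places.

18.00

|S1∩S2|: x∈[2,4], y∈[2,3] → 2·1 = 2.
|S1| = 20.
|S1 ∖ S2| = |S1| − |S1∩S2| = 20 − 2 = 18.00.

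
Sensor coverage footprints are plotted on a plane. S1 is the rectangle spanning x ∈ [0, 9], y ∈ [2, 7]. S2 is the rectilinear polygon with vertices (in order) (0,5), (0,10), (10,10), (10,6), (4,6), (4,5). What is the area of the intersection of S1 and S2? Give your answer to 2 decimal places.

The intersection is the polygon with vertices (9,7), (9,6), (4,6), (4,5), (0,5), (0,7).
By the shoelace formula its area is 13.00.

13.00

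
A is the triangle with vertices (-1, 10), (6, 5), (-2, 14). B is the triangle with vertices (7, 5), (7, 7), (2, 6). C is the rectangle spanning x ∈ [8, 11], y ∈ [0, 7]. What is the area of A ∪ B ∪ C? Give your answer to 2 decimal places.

By inclusion–exclusion:
Individual areas: |A| = 11.5, |B| = 5, |C| = 21.
|A∩B| = 0.532.
|A∩C| = 0.
|B∩C| = 0.
|A∩B∩C| = 0.
|A ∪ B ∪ C| = 37.5 − 0.532 + 0 = 36.97.

36.97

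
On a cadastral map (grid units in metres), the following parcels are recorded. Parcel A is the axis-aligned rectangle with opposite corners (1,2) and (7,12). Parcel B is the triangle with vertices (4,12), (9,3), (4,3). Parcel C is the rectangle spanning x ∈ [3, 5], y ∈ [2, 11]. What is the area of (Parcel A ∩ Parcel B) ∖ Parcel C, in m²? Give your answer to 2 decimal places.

11.08

|Parcel A ∩ Parcel B| = 18.9.
|(Parcel A ∩ Parcel B) ∩ Parcel C| = 7.8222.
|(Parcel A ∩ Parcel B) ∖ Parcel C| = 18.9 − 7.8222 = 11.08.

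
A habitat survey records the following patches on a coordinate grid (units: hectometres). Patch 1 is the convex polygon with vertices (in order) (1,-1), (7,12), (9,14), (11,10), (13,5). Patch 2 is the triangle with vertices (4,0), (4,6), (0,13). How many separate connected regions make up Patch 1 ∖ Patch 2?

Patch 1 ∖ Patch 2 splits into 2 disjoint pieces (area 4.741, area 66.5).

2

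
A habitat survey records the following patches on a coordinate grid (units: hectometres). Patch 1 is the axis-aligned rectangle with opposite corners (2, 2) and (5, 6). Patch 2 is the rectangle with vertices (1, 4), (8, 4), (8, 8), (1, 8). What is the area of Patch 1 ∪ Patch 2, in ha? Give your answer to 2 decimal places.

34.00

By inclusion–exclusion:
Individual areas: |Patch 1| = 12, |Patch 2| = 28.
|Patch 1∩Patch 2|: x∈[2,5], y∈[4,6] → 3·2 = 6.
|Patch 1 ∪ Patch 2| = 40 − 6 = 34.00.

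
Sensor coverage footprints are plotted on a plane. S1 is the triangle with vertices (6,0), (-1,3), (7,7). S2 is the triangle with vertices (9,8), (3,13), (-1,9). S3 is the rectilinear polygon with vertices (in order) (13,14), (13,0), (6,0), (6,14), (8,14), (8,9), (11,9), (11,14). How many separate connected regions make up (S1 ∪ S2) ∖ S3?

(S1 ∪ S2) ∖ S3 splits into 2 disjoint pieces (area 22.75, area 18.7).

2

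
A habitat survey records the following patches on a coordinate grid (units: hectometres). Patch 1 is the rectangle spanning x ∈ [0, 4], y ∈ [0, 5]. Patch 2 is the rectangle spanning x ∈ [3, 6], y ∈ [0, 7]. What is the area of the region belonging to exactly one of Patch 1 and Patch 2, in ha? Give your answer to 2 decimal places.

|Patch 1∩Patch 2|: x∈[3,4], y∈[0,5] → 1·5 = 5.
|Patch 1 △ Patch 2| = |Patch 1| + |Patch 2| − 2·|Patch 1∩Patch 2| = 20 + 21 − 10 = 31.00.

31.00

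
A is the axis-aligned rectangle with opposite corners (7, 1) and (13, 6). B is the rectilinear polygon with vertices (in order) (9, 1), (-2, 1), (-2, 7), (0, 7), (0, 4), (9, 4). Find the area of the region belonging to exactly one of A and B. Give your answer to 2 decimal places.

57.00

|A| = 30, |B| = 39, |A∩B| = 6.
|A △ B| = |A| + |B| − 2·|A∩B| = 30 + 39 − 12 = 57.00.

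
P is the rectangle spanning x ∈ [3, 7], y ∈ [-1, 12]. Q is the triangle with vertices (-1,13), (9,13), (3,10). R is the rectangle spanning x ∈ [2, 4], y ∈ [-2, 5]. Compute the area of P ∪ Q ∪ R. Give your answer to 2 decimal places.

71.00

By inclusion–exclusion:
Individual areas: |P| = 52, |Q| = 15, |R| = 14.
|P∩Q| = 4.
|P∩R|: x∈[3,4], y∈[-1,5] → 1·6 = 6.
|Q∩R| = 0.
|P∩Q∩R| = 0.
|P ∪ Q ∪ R| = 81 − 10 + 0 = 71.00.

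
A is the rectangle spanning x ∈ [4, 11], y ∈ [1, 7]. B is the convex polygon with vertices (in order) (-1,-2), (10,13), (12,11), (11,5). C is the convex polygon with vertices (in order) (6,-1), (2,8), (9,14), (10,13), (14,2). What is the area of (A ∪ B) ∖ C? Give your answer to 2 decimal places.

|A ∪ B| = 73.9597.
|(A ∪ B) ∩ C| = 60.2515.
|(A ∪ B) ∖ C| = 73.9597 − 60.2515 = 13.71.

13.71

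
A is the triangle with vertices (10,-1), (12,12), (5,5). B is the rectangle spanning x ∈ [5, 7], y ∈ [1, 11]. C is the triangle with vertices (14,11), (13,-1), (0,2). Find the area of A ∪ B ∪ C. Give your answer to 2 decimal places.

96.59

By inclusion–exclusion:
Individual areas: |A| = 38.5, |B| = 20, |C| = 79.5.
|A∩B| = 4.4.
|A∩C| = 31.3489.
|B∩C| = 9.7143.
|A∩B∩C| = 4.05.
|A ∪ B ∪ C| = 138 − 45.4631 + 4.05 = 96.59.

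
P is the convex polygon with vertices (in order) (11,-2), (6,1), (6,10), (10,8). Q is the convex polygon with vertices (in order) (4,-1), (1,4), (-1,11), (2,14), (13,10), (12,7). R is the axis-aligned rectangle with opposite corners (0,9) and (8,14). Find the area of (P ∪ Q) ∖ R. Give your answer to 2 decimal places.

|P ∪ Q| = 134.5909.
|(P ∪ Q) ∩ R| = 31.4545.
|(P ∪ Q) ∖ R| = 134.5909 − 31.4545 = 103.14.

103.14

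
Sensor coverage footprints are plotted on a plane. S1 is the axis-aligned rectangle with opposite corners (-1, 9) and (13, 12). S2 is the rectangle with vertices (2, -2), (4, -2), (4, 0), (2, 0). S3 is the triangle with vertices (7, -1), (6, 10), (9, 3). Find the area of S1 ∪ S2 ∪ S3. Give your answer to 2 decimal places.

By inclusion–exclusion:
Individual areas: |S1| = 42, |S2| = 4, |S3| = 13.
|S1∩S2| = 0 (no overlap).
|S1∩S3| = 0.1688.
|S2∩S3| = 0.
|S1∩S2∩S3| = 0.
|S1 ∪ S2 ∪ S3| = 59 − 0.1688 + 0 = 58.83.

58.83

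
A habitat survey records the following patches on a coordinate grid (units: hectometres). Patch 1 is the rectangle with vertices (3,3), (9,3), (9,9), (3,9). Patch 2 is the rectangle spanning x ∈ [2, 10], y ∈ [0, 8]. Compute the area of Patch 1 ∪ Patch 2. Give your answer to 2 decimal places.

By inclusion–exclusion:
Individual areas: |Patch 1| = 36, |Patch 2| = 64.
|Patch 1∩Patch 2|: x∈[3,9], y∈[3,8] → 6·5 = 30.
|Patch 1 ∪ Patch 2| = 100 − 30 = 70.00.

70.00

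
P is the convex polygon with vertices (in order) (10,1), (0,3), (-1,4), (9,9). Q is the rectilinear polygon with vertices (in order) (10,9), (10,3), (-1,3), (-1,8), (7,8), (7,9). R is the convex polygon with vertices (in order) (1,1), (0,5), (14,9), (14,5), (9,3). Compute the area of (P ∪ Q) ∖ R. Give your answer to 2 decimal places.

29.69

|P ∪ Q| = 67.75.
|(P ∪ Q) ∩ R| = 38.0594.
|(P ∪ Q) ∖ R| = 67.75 − 38.0594 = 29.69.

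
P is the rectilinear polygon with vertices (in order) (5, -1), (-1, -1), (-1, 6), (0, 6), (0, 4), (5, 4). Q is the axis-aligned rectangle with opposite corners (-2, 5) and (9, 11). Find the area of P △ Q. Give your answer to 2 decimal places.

|P| = 32, |Q| = 66, |P∩Q| = 1.
|P △ Q| = |P| + |Q| − 2·|P∩Q| = 32 + 66 − 2 = 96.00.

96.00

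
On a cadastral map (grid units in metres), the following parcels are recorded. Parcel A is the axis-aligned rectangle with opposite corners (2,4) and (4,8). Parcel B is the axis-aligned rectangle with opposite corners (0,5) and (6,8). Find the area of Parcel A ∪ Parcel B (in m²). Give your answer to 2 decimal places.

By inclusion–exclusion:
Individual areas: |Parcel A| = 8, |Parcel B| = 18.
|Parcel A∩Parcel B|: x∈[2,4], y∈[5,8] → 2·3 = 6.
|Parcel A ∪ Parcel B| = 26 − 6 = 20.00.

20.00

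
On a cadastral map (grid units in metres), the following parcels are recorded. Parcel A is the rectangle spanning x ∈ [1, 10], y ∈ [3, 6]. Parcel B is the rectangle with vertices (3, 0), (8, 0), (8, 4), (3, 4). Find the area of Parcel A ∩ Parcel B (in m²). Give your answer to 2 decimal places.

|Parcel A∩Parcel B|: x∈[3,8], y∈[3,4] → 5·1 = 5.

5.00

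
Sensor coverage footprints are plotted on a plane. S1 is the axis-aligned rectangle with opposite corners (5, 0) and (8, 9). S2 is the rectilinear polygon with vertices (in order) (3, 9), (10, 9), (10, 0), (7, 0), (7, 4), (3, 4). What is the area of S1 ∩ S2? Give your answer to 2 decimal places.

The intersection is the polygon with vertices (8,0), (7,0), (7,4), (5,4), (5,9), (8,9).
By the shoelace formula its area is 19.00.

19.00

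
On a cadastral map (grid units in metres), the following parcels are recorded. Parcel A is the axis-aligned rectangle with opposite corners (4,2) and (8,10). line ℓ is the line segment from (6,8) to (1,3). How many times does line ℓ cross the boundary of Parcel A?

1

The segment meets the boundary at (4,6).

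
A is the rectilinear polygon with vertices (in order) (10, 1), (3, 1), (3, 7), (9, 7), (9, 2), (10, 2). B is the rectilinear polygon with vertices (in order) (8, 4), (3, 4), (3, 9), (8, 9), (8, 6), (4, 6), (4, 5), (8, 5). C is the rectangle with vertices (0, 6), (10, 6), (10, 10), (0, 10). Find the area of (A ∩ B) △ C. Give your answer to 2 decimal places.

|A ∩ B| = 11.
|(A ∩ B) ∩ C| = 5.
|(A ∩ B) △ C| = 11 + 40 − 10 = 41.00.

41.00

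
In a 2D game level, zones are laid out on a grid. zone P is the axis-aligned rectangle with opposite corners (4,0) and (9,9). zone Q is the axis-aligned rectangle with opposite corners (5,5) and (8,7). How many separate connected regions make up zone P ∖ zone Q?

1

zone P ∖ zone Q is a single connected region.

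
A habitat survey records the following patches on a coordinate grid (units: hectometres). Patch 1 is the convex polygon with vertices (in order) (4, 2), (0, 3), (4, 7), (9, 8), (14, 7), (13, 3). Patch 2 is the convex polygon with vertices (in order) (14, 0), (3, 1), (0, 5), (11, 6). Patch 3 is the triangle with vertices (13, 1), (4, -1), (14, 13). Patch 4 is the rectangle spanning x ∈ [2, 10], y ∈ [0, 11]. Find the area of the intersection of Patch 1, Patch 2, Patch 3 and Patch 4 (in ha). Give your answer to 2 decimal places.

7.84

The intersection is the polygon with vertices (6.328,2.259), (8.861,5.806), (10,5.909), (10,2.667).
By the shoelace formula its area is 7.84.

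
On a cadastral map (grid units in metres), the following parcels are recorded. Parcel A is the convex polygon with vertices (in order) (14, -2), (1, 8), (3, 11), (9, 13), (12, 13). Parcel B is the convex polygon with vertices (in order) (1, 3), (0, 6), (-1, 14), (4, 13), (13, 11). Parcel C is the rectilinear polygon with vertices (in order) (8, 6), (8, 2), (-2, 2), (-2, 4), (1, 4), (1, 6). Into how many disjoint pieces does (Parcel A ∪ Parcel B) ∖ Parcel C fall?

1

(Parcel A ∪ Parcel B) ∖ Parcel C is a single connected region.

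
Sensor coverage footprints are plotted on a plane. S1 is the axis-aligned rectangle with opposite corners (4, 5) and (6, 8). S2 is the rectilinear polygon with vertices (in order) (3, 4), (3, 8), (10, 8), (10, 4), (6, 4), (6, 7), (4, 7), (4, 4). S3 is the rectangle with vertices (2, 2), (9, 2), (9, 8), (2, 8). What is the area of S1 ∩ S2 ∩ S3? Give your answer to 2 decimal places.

2.00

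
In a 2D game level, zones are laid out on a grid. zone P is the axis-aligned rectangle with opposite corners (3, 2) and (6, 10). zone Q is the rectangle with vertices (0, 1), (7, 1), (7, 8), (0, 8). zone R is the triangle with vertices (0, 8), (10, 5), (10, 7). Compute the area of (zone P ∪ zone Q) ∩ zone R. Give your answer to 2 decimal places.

The region (zone P ∪ zone Q) ∩ zone R is the polygon with vertices (7,5.9), (0,8), (7,7.3).
By the shoelace formula its area is 4.90.

4.90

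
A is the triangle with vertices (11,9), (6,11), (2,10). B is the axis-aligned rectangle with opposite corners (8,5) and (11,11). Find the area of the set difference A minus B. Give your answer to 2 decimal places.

5.20

|A| = 6.5, |A∩B| = 1.3.
|A ∖ B| = |A| − |A∩B| = 6.5 − 1.3 = 5.20.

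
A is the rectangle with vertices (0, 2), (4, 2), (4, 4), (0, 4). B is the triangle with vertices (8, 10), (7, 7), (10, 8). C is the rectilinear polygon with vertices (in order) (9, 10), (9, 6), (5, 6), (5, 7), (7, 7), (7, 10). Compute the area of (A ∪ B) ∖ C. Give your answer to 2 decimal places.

8.67

|A ∪ B| = 12.
|(A ∪ B) ∩ C| = 3.3333.
|(A ∪ B) ∖ C| = 12 − 3.3333 = 8.67.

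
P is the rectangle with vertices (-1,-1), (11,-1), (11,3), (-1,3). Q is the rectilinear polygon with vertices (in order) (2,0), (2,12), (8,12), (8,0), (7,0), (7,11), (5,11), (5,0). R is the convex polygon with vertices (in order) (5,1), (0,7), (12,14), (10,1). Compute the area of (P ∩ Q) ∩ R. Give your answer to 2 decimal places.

3.67

|P ∩ Q| = 12.
|(P ∩ Q) ∩ R| = 3.67.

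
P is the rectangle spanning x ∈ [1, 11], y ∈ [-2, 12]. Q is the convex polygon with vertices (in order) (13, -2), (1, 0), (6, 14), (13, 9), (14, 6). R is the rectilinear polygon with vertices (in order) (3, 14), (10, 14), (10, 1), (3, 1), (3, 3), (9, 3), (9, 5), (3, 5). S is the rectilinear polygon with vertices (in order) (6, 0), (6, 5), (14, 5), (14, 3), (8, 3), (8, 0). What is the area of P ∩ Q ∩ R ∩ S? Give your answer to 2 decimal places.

6.00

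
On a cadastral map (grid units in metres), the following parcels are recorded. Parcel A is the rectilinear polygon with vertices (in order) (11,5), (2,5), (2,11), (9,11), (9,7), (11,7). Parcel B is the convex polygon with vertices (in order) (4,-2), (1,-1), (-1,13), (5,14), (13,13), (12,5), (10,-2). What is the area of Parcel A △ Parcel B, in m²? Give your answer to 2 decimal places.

135.50

|Parcel A| = 46, |Parcel B| = 181.5, |Parcel A∩Parcel B| = 46.
|Parcel A △ Parcel B| = |Parcel A| + |Parcel B| − 2·|Parcel A∩Parcel B| = 46 + 181.5 − 92 = 135.50.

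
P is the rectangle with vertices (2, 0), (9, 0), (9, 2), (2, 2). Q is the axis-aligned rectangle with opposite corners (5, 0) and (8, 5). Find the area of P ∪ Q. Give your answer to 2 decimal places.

23.00

By inclusion–exclusion:
Individual areas: |P| = 14, |Q| = 15.
|P∩Q|: x∈[5,8], y∈[0,2] → 3·2 = 6.
|P ∪ Q| = 29 − 6 = 23.00.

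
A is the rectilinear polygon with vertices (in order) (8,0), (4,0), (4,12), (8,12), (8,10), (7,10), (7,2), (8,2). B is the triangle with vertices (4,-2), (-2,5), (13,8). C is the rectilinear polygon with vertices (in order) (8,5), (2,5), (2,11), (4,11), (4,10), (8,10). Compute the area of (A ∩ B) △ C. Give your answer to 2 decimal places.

|A ∩ B| = 18.9.
|(A ∩ B) ∩ C| = 4.5.
|(A ∩ B) △ C| = 18.9 + 32 − 9 = 41.90.

41.90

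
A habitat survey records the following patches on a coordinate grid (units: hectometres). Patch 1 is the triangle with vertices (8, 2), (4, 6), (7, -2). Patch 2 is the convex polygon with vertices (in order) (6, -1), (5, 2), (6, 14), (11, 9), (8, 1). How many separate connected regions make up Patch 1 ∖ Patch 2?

2

Patch 1 ∖ Patch 2 splits into 2 disjoint pieces (area 1.1189, area 1.2121).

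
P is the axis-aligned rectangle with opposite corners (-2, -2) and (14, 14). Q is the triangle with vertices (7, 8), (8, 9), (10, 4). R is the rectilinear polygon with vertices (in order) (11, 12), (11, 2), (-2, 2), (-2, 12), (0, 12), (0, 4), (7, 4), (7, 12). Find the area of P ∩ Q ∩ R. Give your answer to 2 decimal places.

The intersection is the polygon with vertices (10,4), (7,8), (8,9).
By the shoelace formula its area is 3.50.

3.50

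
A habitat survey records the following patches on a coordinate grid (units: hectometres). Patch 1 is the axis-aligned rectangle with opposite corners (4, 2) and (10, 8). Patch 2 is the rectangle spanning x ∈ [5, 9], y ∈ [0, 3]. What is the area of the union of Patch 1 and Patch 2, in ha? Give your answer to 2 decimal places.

By inclusion–exclusion:
Individual areas: |Patch 1| = 36, |Patch 2| = 12.
|Patch 1∩Patch 2|: x∈[5,9], y∈[2,3] → 4·1 = 4.
|Patch 1 ∪ Patch 2| = 48 − 4 = 44.00.

44.00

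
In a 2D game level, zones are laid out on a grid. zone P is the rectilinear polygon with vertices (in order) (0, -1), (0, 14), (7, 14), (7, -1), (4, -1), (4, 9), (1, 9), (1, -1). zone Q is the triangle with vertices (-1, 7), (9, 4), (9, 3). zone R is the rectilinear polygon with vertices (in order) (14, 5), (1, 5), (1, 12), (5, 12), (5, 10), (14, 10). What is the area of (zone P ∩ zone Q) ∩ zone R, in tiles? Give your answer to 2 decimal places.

|zone P ∩ zone Q| = 2.1.
|(zone P ∩ zone Q) ∩ zone R| = 0.42.

0.42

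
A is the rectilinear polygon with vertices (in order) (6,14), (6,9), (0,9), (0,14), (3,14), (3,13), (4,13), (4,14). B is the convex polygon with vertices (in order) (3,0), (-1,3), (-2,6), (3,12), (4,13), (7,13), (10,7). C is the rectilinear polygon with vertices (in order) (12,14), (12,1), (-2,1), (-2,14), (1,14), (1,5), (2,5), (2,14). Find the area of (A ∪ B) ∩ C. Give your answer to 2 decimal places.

95.08

|A ∪ B| = 105.25.
|(A ∪ B) ∩ C| = 95.08.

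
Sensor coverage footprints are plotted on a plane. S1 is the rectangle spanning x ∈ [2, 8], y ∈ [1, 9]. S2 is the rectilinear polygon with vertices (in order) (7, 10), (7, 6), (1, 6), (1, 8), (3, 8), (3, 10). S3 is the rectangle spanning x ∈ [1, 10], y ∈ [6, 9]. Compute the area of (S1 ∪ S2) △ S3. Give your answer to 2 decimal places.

41.00

|S1 ∪ S2| = 54.
|(S1 ∪ S2) ∩ S3| = 20.
|(S1 ∪ S2) △ S3| = 54 + 27 − 40 = 41.00.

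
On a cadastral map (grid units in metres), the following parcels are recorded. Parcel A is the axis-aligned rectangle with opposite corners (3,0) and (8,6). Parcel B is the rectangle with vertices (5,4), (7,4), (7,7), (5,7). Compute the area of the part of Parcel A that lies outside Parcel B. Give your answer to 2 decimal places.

26.00

|Parcel A∩Parcel B|: x∈[5,7], y∈[4,6] → 2·2 = 4.
|Parcel A| = 30.
|Parcel A ∖ Parcel B| = |Parcel A| − |Parcel A∩Parcel B| = 30 − 4 = 26.00.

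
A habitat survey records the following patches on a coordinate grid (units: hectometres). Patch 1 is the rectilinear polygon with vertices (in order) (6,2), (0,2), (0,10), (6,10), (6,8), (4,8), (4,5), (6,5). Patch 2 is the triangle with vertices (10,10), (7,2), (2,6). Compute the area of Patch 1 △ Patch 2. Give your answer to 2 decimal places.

57.20

|Patch 1| = 42, |Patch 2| = 26, |Patch 1∩Patch 2| = 5.4.
|Patch 1 △ Patch 2| = |Patch 1| + |Patch 2| − 2·|Patch 1∩Patch 2| = 42 + 26 − 10.8 = 57.20.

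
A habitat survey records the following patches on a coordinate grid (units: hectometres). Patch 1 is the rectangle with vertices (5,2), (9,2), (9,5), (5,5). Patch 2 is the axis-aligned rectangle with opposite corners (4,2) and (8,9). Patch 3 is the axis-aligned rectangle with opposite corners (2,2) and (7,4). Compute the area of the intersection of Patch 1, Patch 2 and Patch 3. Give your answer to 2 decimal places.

4.00

The intersection is the polygon with vertices (5,2), (5,4), (7,4), (7,2).
By the shoelace formula its area is 4.00.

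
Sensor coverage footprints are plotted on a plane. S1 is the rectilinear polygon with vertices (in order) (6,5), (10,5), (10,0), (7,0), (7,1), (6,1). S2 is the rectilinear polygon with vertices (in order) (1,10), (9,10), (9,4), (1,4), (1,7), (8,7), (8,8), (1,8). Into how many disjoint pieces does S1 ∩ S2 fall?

S1 ∩ S2 is a single connected region.

1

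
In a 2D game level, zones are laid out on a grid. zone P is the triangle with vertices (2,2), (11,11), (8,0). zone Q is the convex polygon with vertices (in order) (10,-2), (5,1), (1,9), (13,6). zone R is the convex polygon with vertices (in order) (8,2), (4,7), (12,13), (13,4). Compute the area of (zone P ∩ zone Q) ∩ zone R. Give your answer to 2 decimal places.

The region (zone P ∩ zone Q) ∩ zone R is the polygon with vertices (9.851,6.787), (8.612,2.245), (8,2), (5.333,5.333), (7.4,7.4).
By the shoelace formula its area is 13.87.

13.87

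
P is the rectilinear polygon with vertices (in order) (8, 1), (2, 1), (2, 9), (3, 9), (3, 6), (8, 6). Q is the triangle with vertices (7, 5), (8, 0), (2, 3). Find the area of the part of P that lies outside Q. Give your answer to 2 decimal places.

|P| = 33, |P∩Q| = 12.6.
|P ∖ Q| = |P| − |P∩Q| = 33 − 12.6 = 20.40.

20.40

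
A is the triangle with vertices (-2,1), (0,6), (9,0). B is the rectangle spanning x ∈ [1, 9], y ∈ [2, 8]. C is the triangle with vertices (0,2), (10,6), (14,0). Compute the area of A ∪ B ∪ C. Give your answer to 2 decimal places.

86.69

By inclusion–exclusion:
Individual areas: |A| = 28.5, |B| = 48, |C| = 38.
|A∩B| = 8.3333.
|A∩C| = 7.7727.
|B∩C| = 16.
|A∩B∩C| = 4.3.
|A ∪ B ∪ C| = 114.5 − 32.1061 + 4.3 = 86.69.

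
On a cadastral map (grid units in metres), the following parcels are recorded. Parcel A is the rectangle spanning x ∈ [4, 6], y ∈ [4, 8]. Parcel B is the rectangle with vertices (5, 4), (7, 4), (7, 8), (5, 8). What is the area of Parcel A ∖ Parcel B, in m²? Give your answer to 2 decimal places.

|Parcel A∩Parcel B|: x∈[5,6], y∈[4,8] → 1·4 = 4.
|Parcel A| = 8.
|Parcel A ∖ Parcel B| = |Parcel A| − |Parcel A∩Parcel B| = 8 − 4 = 4.00.

4.00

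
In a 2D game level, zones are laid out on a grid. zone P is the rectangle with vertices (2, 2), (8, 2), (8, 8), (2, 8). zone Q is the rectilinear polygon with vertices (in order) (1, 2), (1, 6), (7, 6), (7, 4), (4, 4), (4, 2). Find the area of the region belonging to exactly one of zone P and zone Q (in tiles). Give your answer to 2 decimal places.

|zone P| = 36, |zone Q| = 18, |zone P∩zone Q| = 14.
|zone P △ zone Q| = |zone P| + |zone Q| − 2·|zone P∩zone Q| = 36 + 18 − 28 = 26.00.

26.00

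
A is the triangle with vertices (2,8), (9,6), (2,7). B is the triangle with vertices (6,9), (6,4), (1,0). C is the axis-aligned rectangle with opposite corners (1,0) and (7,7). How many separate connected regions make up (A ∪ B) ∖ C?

2

(A ∪ B) ∖ C splits into 2 disjoint pieces (area 2.8151, area 0.2857).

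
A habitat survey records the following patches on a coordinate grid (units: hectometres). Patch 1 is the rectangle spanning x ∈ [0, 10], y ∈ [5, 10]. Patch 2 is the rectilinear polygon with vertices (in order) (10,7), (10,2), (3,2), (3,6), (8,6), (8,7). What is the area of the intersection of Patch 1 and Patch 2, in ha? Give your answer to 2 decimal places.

The intersection is the polygon with vertices (10,5), (3,5), (3,6), (8,6), (8,7), (10,7).
By the shoelace formula its area is 9.00.

9.00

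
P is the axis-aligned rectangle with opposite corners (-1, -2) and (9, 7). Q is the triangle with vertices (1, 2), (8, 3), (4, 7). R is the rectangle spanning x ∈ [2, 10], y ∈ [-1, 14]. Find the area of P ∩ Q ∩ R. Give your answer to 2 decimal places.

The intersection is the polygon with vertices (2,2.143), (2,3.667), (4,7), (8,3).
By the shoelace formula its area is 15.24.

15.24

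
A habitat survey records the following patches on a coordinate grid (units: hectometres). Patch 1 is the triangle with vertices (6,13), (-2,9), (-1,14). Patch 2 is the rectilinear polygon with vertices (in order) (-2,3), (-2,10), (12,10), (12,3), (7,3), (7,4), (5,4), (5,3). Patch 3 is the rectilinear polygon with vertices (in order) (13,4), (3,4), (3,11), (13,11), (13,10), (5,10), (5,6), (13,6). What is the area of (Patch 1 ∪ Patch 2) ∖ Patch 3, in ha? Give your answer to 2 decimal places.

87.10

|Patch 1 ∪ Patch 2| = 113.1.
|(Patch 1 ∪ Patch 2) ∩ Patch 3| = 26.
|(Patch 1 ∪ Patch 2) ∖ Patch 3| = 113.1 − 26 = 87.10.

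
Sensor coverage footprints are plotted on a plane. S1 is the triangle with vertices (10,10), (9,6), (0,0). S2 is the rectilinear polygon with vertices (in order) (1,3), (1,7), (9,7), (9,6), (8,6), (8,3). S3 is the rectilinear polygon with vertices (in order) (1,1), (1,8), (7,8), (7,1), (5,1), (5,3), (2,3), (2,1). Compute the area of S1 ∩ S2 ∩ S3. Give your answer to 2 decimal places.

The intersection is the polygon with vertices (3,3), (7,7), (7,4.667), (4.5,3).
By the shoelace formula its area is 5.92.

5.92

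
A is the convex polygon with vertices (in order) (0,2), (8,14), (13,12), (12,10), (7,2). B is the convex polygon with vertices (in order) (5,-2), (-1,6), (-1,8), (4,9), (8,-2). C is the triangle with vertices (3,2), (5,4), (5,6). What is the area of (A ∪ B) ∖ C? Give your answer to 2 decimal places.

|A ∪ B| = 105.1203.
|(A ∪ B) ∩ C| = 2.
|(A ∪ B) ∖ C| = 105.1203 − 2 = 103.12.

103.12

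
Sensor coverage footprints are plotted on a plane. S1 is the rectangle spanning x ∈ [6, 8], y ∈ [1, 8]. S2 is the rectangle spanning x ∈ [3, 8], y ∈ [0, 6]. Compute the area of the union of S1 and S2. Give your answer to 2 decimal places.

By inclusion–exclusion:
Individual areas: |S1| = 14, |S2| = 30.
|S1∩S2|: x∈[6,8], y∈[1,6] → 2·5 = 10.
|S1 ∪ S2| = 44 − 10 = 34.00.

34.00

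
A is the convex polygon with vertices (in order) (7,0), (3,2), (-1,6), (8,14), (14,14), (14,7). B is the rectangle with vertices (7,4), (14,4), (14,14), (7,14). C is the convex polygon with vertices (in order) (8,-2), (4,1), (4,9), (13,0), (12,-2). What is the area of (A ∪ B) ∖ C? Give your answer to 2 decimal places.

|A ∪ B| = 134.4444.
|(A ∪ B) ∩ C| = 29.25.
|(A ∪ B) ∖ C| = 134.4444 − 29.25 = 105.19.

105.19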